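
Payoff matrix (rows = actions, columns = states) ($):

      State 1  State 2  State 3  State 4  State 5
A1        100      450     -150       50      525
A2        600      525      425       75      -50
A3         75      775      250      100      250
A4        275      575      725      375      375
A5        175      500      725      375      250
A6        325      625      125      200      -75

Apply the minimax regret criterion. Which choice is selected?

A4

Column bests: State 1=600, State 2=775, State 3=725, State 4=375, State 5=525.
A1 regrets: 500, 325, 875, 325, 0 → max 875
A2 regrets: 0, 250, 300, 300, 575 → max 575
A3 regrets: 525, 0, 475, 275, 275 → max 525
A4 regrets: 325, 200, 0, 0, 150 → max 325
A5 regrets: 425, 275, 0, 0, 275 → max 425
A6 regrets: 275, 150, 600, 175, 600 → max 600
Smallest max regret = 325 → A4.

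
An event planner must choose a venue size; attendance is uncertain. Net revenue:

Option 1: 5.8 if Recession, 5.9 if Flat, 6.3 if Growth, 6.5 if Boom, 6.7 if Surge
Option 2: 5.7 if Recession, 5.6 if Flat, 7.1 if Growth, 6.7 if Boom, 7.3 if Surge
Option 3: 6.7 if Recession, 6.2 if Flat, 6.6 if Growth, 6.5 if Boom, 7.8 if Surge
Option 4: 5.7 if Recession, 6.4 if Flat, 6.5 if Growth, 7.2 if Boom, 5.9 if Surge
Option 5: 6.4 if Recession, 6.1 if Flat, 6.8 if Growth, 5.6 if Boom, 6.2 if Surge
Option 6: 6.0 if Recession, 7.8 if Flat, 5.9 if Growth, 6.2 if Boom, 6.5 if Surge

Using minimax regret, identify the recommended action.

Column bests: Recession=6.7, Flat=7.8, Growth=7.1, Boom=7.2, Surge=7.8.
Option 1 regrets: 0.9, 1.9, 0.8, 0.7, 1.1 → max 1.9
Option 2 regrets: 1.0, 2.2, 0.0, 0.5, 0.5 → max 2.2
Option 3 regrets: 0.0, 1.6, 0.5, 0.7, 0.0 → max 1.6
Option 4 regrets: 1.0, 1.4, 0.6, 0.0, 1.9 → max 1.9
Option 5 regrets: 0.3, 1.7, 0.3, 1.6, 1.6 → max 1.7
Option 6 regrets: 0.7, 0.0, 1.2, 1.0, 1.3 → max 1.3
Smallest max regret = 1.3 → Option 6.

Option 6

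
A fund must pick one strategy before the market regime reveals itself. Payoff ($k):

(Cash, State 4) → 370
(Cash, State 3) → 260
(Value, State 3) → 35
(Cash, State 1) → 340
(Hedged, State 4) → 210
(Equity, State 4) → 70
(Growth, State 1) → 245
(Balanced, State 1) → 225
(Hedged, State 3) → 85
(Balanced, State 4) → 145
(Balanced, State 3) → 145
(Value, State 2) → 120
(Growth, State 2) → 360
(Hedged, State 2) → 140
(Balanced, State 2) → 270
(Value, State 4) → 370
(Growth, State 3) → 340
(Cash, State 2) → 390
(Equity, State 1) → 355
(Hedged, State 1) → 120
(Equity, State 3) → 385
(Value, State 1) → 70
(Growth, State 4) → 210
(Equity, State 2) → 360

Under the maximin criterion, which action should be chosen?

Cash

Row minima: Balanced=145, Cash=260, Growth=210, Hedged=85, Value=35, Equity=70
Best worst-case = 260 → Cash.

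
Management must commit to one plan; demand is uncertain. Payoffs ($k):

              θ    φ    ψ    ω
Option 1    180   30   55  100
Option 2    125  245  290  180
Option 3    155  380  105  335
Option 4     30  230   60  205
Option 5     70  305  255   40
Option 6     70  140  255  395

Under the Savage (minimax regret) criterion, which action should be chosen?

Column bests: θ=180, φ=380, ψ=290, ω=395.
Option 1 regrets: 0, 350, 235, 295 → max 350
Option 2 regrets: 55, 135, 0, 215 → max 215
Option 3 regrets: 25, 0, 185, 60 → max 185
Option 4 regrets: 150, 150, 230, 190 → max 230
Option 5 regrets: 110, 75, 35, 355 → max 355
Option 6 regrets: 110, 240, 35, 0 → max 240
Smallest max regret = 185 → Option 3.

Option 3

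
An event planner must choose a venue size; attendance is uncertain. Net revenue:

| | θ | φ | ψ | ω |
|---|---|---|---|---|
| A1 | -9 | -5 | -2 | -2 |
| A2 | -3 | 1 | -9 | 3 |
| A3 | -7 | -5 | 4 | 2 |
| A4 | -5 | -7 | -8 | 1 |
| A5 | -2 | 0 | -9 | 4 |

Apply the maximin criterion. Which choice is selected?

A3

Row minima: A1=-9, A2=-9, A3=-7, A4=-8, A5=-9
Best worst-case = -7 → A3.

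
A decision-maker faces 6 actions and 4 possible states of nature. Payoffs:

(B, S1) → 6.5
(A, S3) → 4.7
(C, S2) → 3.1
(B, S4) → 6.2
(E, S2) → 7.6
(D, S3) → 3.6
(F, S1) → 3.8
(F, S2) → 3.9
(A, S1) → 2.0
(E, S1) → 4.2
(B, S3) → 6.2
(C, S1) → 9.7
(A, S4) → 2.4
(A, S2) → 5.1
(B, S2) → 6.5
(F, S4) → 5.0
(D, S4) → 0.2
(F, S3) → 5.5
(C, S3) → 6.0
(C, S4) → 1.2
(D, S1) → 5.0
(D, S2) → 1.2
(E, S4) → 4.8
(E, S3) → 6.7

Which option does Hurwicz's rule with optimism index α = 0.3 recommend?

A: 0.3·5.1 + 0.7·2.0 = 2.93
B: 0.3·6.5 + 0.7·6.2 = 6.29
C: 0.3·9.7 + 0.7·1.2 = 3.75
D: 0.3·5.0 + 0.7·0.2 = 1.64
E: 0.3·7.6 + 0.7·4.2 = 5.22
F: 0.3·5.5 + 0.7·3.8 = 4.31
Highest Hurwicz score = 6.29 → B.

B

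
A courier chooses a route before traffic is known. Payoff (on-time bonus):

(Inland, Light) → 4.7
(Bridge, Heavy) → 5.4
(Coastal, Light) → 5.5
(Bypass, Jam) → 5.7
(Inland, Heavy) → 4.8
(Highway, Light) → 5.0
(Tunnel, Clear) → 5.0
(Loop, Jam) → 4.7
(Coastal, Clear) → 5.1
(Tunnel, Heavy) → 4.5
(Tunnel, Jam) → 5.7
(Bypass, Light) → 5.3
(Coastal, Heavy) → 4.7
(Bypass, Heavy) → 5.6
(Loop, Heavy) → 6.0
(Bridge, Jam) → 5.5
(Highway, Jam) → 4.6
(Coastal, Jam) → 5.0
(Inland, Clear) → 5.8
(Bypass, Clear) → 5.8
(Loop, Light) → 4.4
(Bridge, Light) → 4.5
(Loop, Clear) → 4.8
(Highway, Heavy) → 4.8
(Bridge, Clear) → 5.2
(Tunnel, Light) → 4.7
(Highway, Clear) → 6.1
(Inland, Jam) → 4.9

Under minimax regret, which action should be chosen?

Column bests: Clear=6.1, Light=5.5, Heavy=6.0, Jam=5.7.
Tunnel regrets: 1.1, 0.8, 1.5, 0.0 → max 1.5
Bypass regrets: 0.3, 0.2, 0.4, 0.0 → max 0.4
Highway regrets: 0.0, 0.5, 1.2, 1.1 → max 1.2
Inland regrets: 0.3, 0.8, 1.2, 0.8 → max 1.2
Loop regrets: 1.3, 1.1, 0.0, 1.0 → max 1.3
Bridge regrets: 0.9, 1.0, 0.6, 0.2 → max 1.0
Coastal regrets: 1.0, 0.0, 1.3, 0.7 → max 1.3
Smallest max regret = 0.4 → Bypass.

Bypass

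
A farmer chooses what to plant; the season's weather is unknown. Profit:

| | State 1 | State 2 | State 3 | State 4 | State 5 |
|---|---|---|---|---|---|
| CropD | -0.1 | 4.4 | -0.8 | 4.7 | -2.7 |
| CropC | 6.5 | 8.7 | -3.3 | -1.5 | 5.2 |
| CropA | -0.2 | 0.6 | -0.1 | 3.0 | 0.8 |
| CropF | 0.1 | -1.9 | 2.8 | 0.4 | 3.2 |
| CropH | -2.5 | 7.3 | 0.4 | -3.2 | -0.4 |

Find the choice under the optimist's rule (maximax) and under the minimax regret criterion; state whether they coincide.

maximax → CropC; minimax regret → CropC (agree)

Row maxima: CropD=4.7, CropC=8.7, CropA=3.0, CropF=3.2, CropH=7.3
Best best-case = 8.7 → CropC.
Column bests: State 1=6.5, State 2=8.7, State 3=2.8, State 4=4.7, State 5=5.2.
CropD regrets: 6.6, 4.3, 3.6, 0.0, 7.9 → max 7.9
CropC regrets: 0.0, 0.0, 6.1, 6.2, 0.0 → max 6.2
CropA regrets: 6.7, 8.1, 2.9, 1.7, 4.4 → max 8.1
CropF regrets: 6.4, 10.6, 0.0, 4.3, 2.0 → max 10.6
CropH regrets: 9.0, 1.4, 2.4, 7.9, 5.6 → max 9.0
Smallest max regret = 6.2 → CropC.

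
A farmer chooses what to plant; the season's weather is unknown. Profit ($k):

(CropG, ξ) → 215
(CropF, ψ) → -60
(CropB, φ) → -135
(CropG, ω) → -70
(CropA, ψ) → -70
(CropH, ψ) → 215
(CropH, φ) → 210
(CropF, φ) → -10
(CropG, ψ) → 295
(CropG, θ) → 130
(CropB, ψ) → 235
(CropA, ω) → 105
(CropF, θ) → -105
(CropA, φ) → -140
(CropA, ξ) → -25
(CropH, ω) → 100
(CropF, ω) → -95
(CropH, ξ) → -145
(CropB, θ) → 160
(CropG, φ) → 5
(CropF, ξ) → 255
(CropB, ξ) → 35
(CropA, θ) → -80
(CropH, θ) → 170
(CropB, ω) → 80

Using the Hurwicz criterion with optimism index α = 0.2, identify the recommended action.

CropG

CropA: 0.2·105 + 0.8·(-140) = -91
CropF: 0.2·255 + 0.8·(-105) = -33
CropG: 0.2·295 + 0.8·(-70) = 3
CropB: 0.2·235 + 0.8·(-135) = -61
CropH: 0.2·215 + 0.8·(-145) = -73
Highest Hurwicz score = 3 → CropG.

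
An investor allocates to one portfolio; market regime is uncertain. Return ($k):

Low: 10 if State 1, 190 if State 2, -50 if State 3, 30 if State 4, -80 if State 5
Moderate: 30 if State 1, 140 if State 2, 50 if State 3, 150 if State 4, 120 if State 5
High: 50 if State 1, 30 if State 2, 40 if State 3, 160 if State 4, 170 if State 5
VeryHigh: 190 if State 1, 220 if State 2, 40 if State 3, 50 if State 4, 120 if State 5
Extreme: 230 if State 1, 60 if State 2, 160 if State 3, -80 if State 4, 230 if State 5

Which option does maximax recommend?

Row maxima: Low=190, Moderate=150, High=170, VeryHigh=220, Extreme=230
Best best-case = 230 → Extreme.

Extreme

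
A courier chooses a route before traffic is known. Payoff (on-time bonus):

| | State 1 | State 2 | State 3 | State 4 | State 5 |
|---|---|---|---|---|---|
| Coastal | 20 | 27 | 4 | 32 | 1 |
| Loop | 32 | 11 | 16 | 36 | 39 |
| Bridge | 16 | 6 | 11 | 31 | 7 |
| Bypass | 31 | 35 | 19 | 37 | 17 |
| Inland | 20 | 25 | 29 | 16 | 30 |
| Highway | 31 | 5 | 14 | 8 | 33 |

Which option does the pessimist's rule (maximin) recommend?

Row minima: Coastal=1, Loop=11, Bridge=6, Bypass=17, Inland=16, Highway=5
Best worst-case = 17 → Bypass.

Bypass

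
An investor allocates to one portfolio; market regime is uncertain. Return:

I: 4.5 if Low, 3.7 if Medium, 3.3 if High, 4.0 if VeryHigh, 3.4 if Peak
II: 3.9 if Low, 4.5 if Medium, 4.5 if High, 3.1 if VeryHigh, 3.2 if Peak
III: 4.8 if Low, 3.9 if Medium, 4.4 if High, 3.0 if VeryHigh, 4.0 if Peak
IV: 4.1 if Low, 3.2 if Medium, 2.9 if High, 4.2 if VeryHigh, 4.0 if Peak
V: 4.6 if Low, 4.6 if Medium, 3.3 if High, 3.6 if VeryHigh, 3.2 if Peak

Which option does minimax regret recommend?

Column bests: Low=4.8, Medium=4.6, High=4.5, VeryHigh=4.2, Peak=4.0.
I regrets: 0.3, 0.9, 1.2, 0.2, 0.6 → max 1.2
II regrets: 0.9, 0.1, 0.0, 1.1, 0.8 → max 1.1
III regrets: 0.0, 0.7, 0.1, 1.2, 0.0 → max 1.2
IV regrets: 0.7, 1.4, 1.6, 0.0, 0.0 → max 1.6
V regrets: 0.2, 0.0, 1.2, 0.6, 0.8 → max 1.2
Smallest max regret = 1.1 → II.

II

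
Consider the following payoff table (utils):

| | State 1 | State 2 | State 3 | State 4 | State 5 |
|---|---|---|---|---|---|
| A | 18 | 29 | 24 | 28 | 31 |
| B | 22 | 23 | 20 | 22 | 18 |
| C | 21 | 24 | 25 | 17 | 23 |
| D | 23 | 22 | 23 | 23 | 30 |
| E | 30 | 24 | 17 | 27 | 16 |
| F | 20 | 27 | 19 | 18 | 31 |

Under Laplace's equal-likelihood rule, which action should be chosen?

A

Row averages: A=26, B=21, C=22, D=24.2, E=22.8, F=23
Highest average = 26 → A.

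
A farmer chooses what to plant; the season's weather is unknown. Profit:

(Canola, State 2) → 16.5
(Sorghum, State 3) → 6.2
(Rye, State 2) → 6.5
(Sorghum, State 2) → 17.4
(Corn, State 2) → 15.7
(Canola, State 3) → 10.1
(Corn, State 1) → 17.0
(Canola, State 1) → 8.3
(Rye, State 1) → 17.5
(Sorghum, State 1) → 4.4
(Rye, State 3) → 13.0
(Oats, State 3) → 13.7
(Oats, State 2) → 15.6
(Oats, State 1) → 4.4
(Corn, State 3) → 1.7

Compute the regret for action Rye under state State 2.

Best payoff under State 2 is 17.4.
Regret = 17.4 − 6.5 = 10.9.

10.9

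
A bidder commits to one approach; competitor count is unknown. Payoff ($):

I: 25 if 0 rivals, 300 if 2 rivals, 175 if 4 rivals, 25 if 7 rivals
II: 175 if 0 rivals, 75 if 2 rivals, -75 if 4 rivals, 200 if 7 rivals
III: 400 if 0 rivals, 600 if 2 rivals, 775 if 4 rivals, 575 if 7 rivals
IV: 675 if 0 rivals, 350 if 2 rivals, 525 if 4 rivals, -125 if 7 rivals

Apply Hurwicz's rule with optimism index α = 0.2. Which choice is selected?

III

I: 0.2·300 + 0.8·25 = 80
II: 0.2·200 + 0.8·(-75) = -20
III: 0.2·775 + 0.8·400 = 475
IV: 0.2·675 + 0.8·(-125) = 35
Highest Hurwicz score = 475 → III.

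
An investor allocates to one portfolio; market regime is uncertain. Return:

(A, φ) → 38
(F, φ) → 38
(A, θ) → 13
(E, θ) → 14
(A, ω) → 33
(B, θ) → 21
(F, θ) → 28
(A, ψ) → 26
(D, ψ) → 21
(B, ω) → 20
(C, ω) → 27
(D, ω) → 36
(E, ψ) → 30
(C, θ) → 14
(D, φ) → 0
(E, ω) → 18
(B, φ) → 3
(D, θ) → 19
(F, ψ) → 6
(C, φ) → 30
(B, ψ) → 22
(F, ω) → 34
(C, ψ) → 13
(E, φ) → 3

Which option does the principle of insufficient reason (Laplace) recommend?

A

Row averages: A=27.5, B=16.5, C=21, D=19, E=16.25, F=26.5
Highest average = 27.5 → A.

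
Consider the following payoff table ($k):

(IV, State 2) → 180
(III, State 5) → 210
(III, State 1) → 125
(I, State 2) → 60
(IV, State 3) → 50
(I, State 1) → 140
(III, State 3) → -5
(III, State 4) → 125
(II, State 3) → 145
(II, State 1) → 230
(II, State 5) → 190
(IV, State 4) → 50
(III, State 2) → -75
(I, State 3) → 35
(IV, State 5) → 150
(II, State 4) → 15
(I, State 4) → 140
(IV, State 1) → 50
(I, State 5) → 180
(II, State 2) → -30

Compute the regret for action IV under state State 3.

95

Best payoff under State 3 is 145.
Regret = 145 − 50 = 95.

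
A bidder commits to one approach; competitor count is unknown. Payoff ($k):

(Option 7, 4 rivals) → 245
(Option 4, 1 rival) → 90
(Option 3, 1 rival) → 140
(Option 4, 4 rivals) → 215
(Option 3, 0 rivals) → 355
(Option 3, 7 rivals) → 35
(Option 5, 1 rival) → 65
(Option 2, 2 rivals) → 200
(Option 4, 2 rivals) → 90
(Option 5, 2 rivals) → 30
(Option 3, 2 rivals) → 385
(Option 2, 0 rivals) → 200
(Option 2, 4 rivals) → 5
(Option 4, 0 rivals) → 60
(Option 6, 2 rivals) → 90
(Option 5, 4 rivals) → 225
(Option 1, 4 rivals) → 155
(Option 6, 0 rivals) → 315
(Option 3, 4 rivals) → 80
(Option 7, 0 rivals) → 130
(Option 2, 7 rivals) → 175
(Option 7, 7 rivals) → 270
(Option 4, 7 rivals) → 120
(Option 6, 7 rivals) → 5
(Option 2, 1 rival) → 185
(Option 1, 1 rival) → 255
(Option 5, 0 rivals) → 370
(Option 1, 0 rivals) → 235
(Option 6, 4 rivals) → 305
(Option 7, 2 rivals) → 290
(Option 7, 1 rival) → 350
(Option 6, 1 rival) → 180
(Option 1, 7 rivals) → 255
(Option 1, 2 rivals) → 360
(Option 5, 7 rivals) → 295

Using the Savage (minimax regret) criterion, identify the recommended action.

Option 1

Column bests: 0 rivals=370, 1 rival=350, 2 rivals=385, 4 rivals=305, 7 rivals=295.
Option 1 regrets: 135, 95, 25, 150, 40 → max 150
Option 2 regrets: 170, 165, 185, 300, 120 → max 300
Option 3 regrets: 15, 210, 0, 225, 260 → max 260
Option 4 regrets: 310, 260, 295, 90, 175 → max 310
Option 5 regrets: 0, 285, 355, 80, 0 → max 355
Option 6 regrets: 55, 170, 295, 0, 290 → max 295
Option 7 regrets: 240, 0, 95, 60, 25 → max 240
Smallest max regret = 150 → Option 1.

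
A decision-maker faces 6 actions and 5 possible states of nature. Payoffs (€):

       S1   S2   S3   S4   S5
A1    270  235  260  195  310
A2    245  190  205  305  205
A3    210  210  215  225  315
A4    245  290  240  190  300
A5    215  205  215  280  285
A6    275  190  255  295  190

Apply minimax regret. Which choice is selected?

A3

Column bests: S1=275, S2=290, S3=260, S4=305, S5=315.
A1 regrets: 5, 55, 0, 110, 5 → max 110
A2 regrets: 30, 100, 55, 0, 110 → max 110
A3 regrets: 65, 80, 45, 80, 0 → max 80
A4 regrets: 30, 0, 20, 115, 15 → max 115
A5 regrets: 60, 85, 45, 25, 30 → max 85
A6 regrets: 0, 100, 5, 10, 125 → max 125
Smallest max regret = 80 → A3.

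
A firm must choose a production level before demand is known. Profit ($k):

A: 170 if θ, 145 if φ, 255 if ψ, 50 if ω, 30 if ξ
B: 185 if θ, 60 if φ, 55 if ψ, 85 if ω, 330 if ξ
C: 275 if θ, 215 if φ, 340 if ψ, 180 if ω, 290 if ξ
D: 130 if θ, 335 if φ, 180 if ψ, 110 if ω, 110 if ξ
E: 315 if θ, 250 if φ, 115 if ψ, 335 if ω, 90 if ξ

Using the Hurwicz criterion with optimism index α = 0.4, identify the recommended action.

C

A: 0.4·255 + 0.6·30 = 120
B: 0.4·330 + 0.6·55 = 165
C: 0.4·340 + 0.6·180 = 244
D: 0.4·335 + 0.6·110 = 200
E: 0.4·335 + 0.6·90 = 188
Highest Hurwicz score = 244 → C.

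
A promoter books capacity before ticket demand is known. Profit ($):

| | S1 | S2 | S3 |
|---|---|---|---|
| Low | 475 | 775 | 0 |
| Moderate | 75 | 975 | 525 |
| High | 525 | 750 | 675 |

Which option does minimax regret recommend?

High

Column bests: S1=525, S2=975, S3=675.
Low regrets: 50, 200, 675 → max 675
Moderate regrets: 450, 0, 150 → max 450
High regrets: 0, 225, 0 → max 225
Smallest max regret = 225 → High.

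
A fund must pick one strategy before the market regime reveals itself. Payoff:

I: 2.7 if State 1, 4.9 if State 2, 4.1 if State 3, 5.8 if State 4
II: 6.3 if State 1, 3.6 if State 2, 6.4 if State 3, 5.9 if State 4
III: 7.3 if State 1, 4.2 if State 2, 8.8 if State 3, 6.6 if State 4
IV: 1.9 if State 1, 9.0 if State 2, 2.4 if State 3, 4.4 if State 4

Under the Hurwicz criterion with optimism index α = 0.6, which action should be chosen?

I: 0.6·5.8 + 0.4·2.7 = 4.56
II: 0.6·6.4 + 0.4·3.6 = 5.28
III: 0.6·8.8 + 0.4·4.2 = 6.96
IV: 0.6·9.0 + 0.4·1.9 = 6.16
Highest Hurwicz score = 6.96 → III.

III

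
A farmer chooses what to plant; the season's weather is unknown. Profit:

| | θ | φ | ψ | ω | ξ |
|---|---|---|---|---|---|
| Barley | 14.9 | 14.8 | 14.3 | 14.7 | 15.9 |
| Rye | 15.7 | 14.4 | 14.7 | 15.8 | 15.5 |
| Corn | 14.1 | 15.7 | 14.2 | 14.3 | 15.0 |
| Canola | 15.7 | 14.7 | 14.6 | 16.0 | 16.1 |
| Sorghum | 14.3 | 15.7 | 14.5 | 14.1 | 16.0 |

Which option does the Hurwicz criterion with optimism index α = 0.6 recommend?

Canola

Barley: 0.6·15.9 + 0.4·14.3 = 15.26
Rye: 0.6·15.8 + 0.4·14.4 = 15.24
Corn: 0.6·15.7 + 0.4·14.1 = 15.06
Canola: 0.6·16.1 + 0.4·14.6 = 15.5
Sorghum: 0.6·16.0 + 0.4·14.1 = 15.24
Highest Hurwicz score = 15.5 → Canola.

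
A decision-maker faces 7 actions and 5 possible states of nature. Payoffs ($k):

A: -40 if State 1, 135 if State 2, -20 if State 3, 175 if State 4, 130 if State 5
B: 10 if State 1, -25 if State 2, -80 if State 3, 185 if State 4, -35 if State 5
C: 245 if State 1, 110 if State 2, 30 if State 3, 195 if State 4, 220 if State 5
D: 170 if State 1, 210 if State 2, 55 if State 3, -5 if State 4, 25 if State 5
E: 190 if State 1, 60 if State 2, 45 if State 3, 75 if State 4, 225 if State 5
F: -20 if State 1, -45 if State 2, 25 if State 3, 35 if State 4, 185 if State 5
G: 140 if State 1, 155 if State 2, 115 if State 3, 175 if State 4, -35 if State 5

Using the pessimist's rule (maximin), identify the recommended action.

Row minima: A=-40, B=-80, C=30, D=-5, E=45, F=-45, G=-35
Best worst-case = 45 → E.

E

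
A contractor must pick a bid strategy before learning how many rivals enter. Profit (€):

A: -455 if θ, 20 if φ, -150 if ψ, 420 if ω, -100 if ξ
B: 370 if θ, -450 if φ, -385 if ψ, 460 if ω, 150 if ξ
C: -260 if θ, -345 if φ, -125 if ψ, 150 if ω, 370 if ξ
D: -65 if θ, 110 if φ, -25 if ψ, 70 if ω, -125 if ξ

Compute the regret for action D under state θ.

Best payoff under θ is 370.
Regret = 370 − (-65) = 435.

435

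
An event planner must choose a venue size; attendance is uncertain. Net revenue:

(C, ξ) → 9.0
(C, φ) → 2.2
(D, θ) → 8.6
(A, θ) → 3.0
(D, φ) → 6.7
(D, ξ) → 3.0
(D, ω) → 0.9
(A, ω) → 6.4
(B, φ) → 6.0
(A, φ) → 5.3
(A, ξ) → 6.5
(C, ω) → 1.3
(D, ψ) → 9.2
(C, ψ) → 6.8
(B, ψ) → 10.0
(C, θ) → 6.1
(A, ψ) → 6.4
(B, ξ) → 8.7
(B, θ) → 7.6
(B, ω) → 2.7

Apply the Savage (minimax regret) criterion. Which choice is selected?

Column bests: θ=8.6, φ=6.7, ψ=10.0, ω=6.4, ξ=9.0.
A regrets: 5.6, 1.4, 3.6, 0.0, 2.5 → max 5.6
B regrets: 1.0, 0.7, 0.0, 3.7, 0.3 → max 3.7
C regrets: 2.5, 4.5, 3.2, 5.1, 0.0 → max 5.1
D regrets: 0.0, 0.0, 0.8, 5.5, 6.0 → max 6.0
Smallest max regret = 3.7 → B.

B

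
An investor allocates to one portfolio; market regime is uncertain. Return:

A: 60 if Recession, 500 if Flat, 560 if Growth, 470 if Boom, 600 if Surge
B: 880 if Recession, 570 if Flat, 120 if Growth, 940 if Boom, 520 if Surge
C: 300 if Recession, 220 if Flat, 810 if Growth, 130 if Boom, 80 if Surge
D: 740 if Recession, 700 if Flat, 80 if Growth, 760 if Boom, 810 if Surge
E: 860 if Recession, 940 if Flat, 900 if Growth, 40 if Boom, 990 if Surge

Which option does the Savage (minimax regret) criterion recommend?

B

Column bests: Recession=880, Flat=940, Growth=900, Boom=940, Surge=990.
A regrets: 820, 440, 340, 470, 390 → max 820
B regrets: 0, 370, 780, 0, 470 → max 780
C regrets: 580, 720, 90, 810, 910 → max 910
D regrets: 140, 240, 820, 180, 180 → max 820
E regrets: 20, 0, 0, 900, 0 → max 900
Smallest max regret = 780 → B.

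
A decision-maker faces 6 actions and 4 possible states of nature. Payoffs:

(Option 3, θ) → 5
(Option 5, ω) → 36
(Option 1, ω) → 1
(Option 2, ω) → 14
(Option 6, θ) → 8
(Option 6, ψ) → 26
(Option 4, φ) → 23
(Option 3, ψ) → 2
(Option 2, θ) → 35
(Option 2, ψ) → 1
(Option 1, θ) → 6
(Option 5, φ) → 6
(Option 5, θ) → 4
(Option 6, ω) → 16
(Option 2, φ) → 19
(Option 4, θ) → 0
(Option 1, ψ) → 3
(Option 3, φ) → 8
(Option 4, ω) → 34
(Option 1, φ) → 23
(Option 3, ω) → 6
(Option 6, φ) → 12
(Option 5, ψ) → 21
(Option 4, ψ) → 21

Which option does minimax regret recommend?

Option 2

Column bests: θ=35, φ=23, ψ=26, ω=36.
Option 1 regrets: 29, 0, 23, 35 → max 35
Option 2 regrets: 0, 4, 25, 22 → max 25
Option 3 regrets: 30, 15, 24, 30 → max 30
Option 4 regrets: 35, 0, 5, 2 → max 35
Option 5 regrets: 31, 17, 5, 0 → max 31
Option 6 regrets: 27, 11, 0, 20 → max 27
Smallest max regret = 25 → Option 2.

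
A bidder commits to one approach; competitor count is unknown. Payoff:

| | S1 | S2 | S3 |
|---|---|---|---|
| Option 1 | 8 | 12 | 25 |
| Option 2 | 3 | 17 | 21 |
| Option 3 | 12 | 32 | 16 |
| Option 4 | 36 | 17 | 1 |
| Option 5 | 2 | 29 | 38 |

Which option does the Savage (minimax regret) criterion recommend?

Column bests: S1=36, S2=32, S3=38.
Option 1 regrets: 28, 20, 13 → max 28
Option 2 regrets: 33, 15, 17 → max 33
Option 3 regrets: 24, 0, 22 → max 24
Option 4 regrets: 0, 15, 37 → max 37
Option 5 regrets: 34, 3, 0 → max 34
Smallest max regret = 24 → Option 3.

Option 3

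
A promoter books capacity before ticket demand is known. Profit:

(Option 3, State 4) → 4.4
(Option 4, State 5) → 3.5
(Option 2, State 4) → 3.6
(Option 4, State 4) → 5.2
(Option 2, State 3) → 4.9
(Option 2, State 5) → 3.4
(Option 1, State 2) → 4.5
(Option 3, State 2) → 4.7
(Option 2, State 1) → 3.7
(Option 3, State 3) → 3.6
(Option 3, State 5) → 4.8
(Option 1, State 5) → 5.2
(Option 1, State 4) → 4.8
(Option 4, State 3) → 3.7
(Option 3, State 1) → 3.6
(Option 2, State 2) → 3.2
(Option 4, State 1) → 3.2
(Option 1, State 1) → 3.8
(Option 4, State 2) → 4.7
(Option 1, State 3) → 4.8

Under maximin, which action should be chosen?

Row minima: Option 1=3.8, Option 2=3.2, Option 3=3.6, Option 4=3.2
Best worst-case = 3.8 → Option 1.

Option 1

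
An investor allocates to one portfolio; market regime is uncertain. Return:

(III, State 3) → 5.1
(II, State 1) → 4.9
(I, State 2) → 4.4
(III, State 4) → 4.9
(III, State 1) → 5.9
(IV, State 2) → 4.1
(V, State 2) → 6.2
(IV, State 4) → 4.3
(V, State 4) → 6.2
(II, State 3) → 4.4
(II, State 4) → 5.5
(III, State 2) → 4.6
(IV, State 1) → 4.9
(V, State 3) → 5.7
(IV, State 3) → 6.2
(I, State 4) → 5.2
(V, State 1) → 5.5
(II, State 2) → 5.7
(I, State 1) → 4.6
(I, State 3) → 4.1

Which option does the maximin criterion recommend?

Row minima: I=4.1, II=4.4, III=4.6, IV=4.1, V=5.5
Best worst-case = 5.5 → V.

V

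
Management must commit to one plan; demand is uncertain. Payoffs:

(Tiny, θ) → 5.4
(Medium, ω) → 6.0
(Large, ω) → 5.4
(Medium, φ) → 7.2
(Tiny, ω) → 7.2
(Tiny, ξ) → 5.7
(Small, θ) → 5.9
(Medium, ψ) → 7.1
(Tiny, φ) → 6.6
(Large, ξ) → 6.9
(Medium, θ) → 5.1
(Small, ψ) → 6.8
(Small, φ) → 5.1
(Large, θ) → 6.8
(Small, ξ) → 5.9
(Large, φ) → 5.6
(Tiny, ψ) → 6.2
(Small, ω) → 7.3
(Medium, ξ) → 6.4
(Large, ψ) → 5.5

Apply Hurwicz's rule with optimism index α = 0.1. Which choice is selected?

Tiny: 0.1·7.2 + 0.9·5.4 = 5.58
Small: 0.1·7.3 + 0.9·5.1 = 5.32
Medium: 0.1·7.2 + 0.9·5.1 = 5.31
Large: 0.1·6.9 + 0.9·5.4 = 5.55
Highest Hurwicz score = 5.58 → Tiny.

Tiny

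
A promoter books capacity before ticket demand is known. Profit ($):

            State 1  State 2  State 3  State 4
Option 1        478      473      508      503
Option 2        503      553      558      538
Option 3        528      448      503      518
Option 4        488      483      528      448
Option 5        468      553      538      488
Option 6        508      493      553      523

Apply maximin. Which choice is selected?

Option 2

Row minima: Option 1=473, Option 2=503, Option 3=448, Option 4=448, Option 5=468, Option 6=493
Best worst-case = 503 → Option 2.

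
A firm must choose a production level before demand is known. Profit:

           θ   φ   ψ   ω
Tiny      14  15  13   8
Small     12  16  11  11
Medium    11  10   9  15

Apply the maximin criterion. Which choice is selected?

Row minima: Tiny=8, Small=11, Medium=9
Best worst-case = 11 → Small.

Small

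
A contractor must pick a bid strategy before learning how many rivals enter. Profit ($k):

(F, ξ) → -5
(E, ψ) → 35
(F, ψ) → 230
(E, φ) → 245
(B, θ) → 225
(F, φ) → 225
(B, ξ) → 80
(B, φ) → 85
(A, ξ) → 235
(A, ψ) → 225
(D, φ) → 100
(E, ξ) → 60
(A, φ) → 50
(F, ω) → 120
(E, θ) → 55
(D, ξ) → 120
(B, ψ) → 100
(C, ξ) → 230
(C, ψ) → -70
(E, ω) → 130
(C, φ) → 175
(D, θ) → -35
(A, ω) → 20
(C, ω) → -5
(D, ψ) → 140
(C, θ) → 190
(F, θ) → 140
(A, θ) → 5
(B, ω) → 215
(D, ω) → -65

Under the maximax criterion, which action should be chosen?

E

Row maxima: A=235, B=225, C=230, D=140, E=245, F=230
Best best-case = 245 → E.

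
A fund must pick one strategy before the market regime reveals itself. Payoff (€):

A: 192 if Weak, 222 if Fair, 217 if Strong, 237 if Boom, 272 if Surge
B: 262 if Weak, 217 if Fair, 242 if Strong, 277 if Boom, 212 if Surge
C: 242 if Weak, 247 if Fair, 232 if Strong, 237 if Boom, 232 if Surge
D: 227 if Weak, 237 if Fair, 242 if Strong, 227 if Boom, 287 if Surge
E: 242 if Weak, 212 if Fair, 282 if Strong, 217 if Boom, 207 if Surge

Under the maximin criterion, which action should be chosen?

Row minima: A=192, B=212, C=232, D=227, E=207
Best worst-case = 232 → C.

C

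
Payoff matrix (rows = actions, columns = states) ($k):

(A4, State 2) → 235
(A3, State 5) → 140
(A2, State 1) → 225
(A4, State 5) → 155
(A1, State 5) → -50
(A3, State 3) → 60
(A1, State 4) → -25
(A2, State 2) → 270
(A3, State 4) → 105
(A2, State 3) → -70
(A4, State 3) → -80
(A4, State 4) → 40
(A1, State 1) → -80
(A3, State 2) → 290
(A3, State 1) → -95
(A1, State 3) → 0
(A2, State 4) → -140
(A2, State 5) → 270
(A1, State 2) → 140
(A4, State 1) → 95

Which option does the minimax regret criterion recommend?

Column bests: State 1=225, State 2=290, State 3=60, State 4=105, State 5=270.
A1 regrets: 305, 150, 60, 130, 320 → max 320
A2 regrets: 0, 20, 130, 245, 0 → max 245
A3 regrets: 320, 0, 0, 0, 130 → max 320
A4 regrets: 130, 55, 140, 65, 115 → max 140
Smallest max regret = 140 → A4.

A4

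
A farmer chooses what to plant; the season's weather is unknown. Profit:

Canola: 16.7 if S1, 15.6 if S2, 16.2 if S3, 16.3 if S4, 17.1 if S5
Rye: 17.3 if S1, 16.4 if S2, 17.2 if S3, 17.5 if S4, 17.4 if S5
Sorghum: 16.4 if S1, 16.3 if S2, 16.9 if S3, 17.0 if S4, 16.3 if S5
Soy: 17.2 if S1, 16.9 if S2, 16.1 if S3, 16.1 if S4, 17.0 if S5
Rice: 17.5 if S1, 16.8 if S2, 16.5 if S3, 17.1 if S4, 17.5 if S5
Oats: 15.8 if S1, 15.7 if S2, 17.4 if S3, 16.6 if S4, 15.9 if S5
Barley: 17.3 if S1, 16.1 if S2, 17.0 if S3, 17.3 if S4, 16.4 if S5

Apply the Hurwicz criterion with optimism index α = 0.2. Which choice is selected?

Rice

Canola: 0.2·17.1 + 0.8·15.6 = 15.9
Rye: 0.2·17.5 + 0.8·16.4 = 16.62
Sorghum: 0.2·17.0 + 0.8·16.3 = 16.44
Soy: 0.2·17.2 + 0.8·16.1 = 16.32
Rice: 0.2·17.5 + 0.8·16.5 = 16.7
Oats: 0.2·17.4 + 0.8·15.7 = 16.04
Barley: 0.2·17.3 + 0.8·16.1 = 16.34
Highest Hurwicz score = 16.7 → Rice.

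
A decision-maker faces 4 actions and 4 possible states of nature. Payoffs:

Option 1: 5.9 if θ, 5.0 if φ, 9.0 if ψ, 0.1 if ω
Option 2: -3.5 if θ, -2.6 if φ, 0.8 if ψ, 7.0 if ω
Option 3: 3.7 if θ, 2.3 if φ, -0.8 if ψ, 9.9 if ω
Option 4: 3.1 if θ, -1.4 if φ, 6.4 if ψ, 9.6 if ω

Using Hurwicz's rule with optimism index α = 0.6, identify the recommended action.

Option 1: 0.6·9.0 + 0.4·0.1 = 5.44
Option 2: 0.6·7.0 + 0.4·(-3.5) = 2.8
Option 3: 0.6·9.9 + 0.4·(-0.8) = 5.62
Option 4: 0.6·9.6 + 0.4·(-1.4) = 5.2
Highest Hurwicz score = 5.62 → Option 3.

Option 3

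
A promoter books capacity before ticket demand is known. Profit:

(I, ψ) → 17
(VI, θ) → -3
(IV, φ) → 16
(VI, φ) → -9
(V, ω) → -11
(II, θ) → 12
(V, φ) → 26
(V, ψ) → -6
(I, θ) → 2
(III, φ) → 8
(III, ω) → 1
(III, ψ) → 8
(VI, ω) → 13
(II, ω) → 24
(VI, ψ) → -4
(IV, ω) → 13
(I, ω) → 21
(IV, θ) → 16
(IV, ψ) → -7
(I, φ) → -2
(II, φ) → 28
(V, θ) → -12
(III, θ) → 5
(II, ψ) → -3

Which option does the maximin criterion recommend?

Row minima: I=-2, II=-3, III=1, IV=-7, V=-12, VI=-9
Best worst-case = 1 → III.

III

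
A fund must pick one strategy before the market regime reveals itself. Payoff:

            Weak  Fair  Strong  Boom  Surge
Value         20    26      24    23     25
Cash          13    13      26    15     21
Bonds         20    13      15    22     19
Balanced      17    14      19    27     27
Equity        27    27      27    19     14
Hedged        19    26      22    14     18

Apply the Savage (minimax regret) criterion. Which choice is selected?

Column bests: Weak=27, Fair=27, Strong=27, Boom=27, Surge=27.
Value regrets: 7, 1, 3, 4, 2 → max 7
Cash regrets: 14, 14, 1, 12, 6 → max 14
Bonds regrets: 7, 14, 12, 5, 8 → max 14
Balanced regrets: 10, 13, 8, 0, 0 → max 13
Equity regrets: 0, 0, 0, 8, 13 → max 13
Hedged regrets: 8, 1, 5, 13, 9 → max 13
Smallest max regret = 7 → Value.

Value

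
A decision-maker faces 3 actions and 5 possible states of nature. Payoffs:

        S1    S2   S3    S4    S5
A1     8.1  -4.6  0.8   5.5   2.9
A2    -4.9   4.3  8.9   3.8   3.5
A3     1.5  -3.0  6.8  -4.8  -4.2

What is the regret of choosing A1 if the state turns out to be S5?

Best payoff under S5 is 3.5.
Regret = 3.5 − 2.9 = 0.6.

0.6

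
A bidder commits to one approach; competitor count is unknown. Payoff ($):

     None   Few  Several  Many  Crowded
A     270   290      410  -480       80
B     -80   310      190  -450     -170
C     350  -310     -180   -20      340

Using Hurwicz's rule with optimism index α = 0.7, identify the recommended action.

C

A: 0.7·410 + 0.3·(-480) = 143
B: 0.7·310 + 0.3·(-450) = 82
C: 0.7·350 + 0.3·(-310) = 152
Highest Hurwicz score = 152 → C.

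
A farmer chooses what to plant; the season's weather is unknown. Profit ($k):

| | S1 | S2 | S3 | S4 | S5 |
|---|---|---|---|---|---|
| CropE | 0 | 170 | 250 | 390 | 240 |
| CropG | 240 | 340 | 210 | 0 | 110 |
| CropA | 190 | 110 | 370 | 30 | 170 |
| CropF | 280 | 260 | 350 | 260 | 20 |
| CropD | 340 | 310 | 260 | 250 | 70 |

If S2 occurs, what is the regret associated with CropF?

Best payoff under S2 is 340.
Regret = 340 − 260 = 80.

80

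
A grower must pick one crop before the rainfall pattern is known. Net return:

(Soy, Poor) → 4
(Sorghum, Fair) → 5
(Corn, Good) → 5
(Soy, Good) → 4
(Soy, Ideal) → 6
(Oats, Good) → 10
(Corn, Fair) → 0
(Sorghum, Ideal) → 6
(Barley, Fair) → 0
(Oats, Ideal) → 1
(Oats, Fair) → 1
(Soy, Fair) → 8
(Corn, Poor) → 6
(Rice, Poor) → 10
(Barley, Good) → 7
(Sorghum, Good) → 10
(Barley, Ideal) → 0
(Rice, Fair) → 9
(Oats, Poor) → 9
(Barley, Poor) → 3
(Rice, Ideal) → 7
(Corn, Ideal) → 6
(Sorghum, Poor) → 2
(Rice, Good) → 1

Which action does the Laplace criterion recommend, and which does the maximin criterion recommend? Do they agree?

laplace → Rice; maximin → Soy (disagree)

Row averages: Barley=2.5, Oats=5.25, Soy=5.5, Sorghum=5.75, Rice=6.75, Corn=4.25
Highest average = 6.75 → Rice.
Row minima: Barley=0, Oats=1, Soy=4, Sorghum=2, Rice=1, Corn=0
Best worst-case = 4 → Soy.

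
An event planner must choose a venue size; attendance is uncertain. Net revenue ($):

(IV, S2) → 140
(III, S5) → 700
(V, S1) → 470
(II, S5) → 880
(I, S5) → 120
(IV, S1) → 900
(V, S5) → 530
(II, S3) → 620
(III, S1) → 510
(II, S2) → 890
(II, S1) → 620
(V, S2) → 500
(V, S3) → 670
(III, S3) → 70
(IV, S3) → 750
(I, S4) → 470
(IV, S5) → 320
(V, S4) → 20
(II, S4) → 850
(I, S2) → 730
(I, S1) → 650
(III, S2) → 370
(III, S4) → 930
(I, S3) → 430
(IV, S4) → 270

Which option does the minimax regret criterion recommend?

Column bests: S1=900, S2=890, S3=750, S4=930, S5=880.
I regrets: 250, 160, 320, 460, 760 → max 760
II regrets: 280, 0, 130, 80, 0 → max 280
III regrets: 390, 520, 680, 0, 180 → max 680
IV regrets: 0, 750, 0, 660, 560 → max 750
V regrets: 430, 390, 80, 910, 350 → max 910
Smallest max regret = 280 → II.

II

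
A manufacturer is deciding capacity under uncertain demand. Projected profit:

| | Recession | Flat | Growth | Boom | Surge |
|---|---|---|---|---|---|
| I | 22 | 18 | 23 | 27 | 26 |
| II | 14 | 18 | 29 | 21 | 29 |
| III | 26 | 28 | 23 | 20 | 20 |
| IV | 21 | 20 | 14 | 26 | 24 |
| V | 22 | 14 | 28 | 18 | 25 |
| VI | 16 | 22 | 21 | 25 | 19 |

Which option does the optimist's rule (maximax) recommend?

II

Row maxima: I=27, II=29, III=28, IV=26, V=28, VI=25
Best best-case = 29 → II.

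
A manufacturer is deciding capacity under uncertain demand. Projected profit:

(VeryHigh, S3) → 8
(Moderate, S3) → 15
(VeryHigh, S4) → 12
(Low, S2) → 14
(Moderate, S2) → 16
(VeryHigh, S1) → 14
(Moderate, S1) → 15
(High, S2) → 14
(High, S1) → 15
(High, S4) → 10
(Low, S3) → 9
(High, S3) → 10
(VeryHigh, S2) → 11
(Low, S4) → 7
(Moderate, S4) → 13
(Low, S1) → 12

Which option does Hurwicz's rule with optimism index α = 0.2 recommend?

Low: 0.2·14 + 0.8·7 = 8.4
Moderate: 0.2·16 + 0.8·13 = 13.6
High: 0.2·15 + 0.8·10 = 11
VeryHigh: 0.2·14 + 0.8·8 = 9.2
Highest Hurwicz score = 13.6 → Moderate.

Moderate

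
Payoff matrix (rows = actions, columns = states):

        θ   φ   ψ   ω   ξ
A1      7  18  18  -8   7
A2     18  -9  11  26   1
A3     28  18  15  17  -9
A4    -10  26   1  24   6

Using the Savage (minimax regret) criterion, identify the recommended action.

A3

Column bests: θ=28, φ=26, ψ=18, ω=26, ξ=7.
A1 regrets: 21, 8, 0, 34, 0 → max 34
A2 regrets: 10, 35, 7, 0, 6 → max 35
A3 regrets: 0, 8, 3, 9, 16 → max 16
A4 regrets: 38, 0, 17, 2, 1 → max 38
Smallest max regret = 16 → A3.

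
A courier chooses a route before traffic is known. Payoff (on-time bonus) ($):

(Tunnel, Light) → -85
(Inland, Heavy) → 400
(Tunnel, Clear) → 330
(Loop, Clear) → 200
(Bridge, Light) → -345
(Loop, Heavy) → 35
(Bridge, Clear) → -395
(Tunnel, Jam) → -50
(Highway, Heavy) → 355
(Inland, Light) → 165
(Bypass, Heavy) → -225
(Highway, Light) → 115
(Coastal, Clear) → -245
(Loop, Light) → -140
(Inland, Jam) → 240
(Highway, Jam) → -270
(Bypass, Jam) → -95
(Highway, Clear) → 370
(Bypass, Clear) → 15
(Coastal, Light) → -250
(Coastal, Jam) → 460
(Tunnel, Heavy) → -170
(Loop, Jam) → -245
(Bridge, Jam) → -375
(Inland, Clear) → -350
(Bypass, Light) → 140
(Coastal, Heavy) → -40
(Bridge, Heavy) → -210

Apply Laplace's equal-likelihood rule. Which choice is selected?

Row averages: Tunnel=6.25, Bridge=-331.25, Bypass=-41.25, Highway=142.5, Loop=-37.5, Inland=113.75, Coastal=-18.75
Highest average = 142.5 → Highway.

Highway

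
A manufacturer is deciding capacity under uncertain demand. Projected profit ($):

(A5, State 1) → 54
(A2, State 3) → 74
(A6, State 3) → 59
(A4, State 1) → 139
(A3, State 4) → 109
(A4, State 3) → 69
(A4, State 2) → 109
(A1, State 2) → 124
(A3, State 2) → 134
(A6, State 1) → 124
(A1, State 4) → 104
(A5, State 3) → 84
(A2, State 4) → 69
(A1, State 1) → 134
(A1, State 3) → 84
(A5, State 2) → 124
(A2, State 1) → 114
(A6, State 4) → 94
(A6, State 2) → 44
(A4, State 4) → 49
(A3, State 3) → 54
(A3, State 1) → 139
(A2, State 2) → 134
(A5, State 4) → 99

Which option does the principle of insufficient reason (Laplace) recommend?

Row averages: A1=111.5, A2=97.75, A3=109, A4=91.5, A5=90.25, A6=80.25
Highest average = 111.5 → A1.

A1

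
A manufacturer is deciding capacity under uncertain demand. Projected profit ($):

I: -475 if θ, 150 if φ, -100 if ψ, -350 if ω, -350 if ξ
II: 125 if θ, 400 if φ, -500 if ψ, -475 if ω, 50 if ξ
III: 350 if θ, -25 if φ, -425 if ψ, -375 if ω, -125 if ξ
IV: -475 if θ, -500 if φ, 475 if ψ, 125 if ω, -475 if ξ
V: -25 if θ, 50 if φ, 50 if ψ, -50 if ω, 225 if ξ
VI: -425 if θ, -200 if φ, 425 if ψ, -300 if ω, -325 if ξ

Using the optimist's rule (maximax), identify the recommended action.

IV

Row maxima: I=150, II=400, III=350, IV=475, V=225, VI=425
Best best-case = 475 → IV.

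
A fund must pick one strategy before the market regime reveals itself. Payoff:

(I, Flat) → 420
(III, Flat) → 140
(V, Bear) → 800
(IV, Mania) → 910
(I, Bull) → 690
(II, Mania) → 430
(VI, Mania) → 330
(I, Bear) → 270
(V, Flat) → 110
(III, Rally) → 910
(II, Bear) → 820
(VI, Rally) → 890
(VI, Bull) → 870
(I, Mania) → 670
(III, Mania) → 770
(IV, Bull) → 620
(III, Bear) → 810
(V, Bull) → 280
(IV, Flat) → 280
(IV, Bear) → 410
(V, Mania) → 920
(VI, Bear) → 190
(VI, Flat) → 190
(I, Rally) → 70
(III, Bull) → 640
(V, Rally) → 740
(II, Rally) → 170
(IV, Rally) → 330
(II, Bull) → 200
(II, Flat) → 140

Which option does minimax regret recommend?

III

Column bests: Bear=820, Flat=420, Bull=870, Rally=910, Mania=920.
I regrets: 550, 0, 180, 840, 250 → max 840
II regrets: 0, 280, 670, 740, 490 → max 740
III regrets: 10, 280, 230, 0, 150 → max 280
IV regrets: 410, 140, 250, 580, 10 → max 580
V regrets: 20, 310, 590, 170, 0 → max 590
VI regrets: 630, 230, 0, 20, 590 → max 630
Smallest max regret = 280 → III.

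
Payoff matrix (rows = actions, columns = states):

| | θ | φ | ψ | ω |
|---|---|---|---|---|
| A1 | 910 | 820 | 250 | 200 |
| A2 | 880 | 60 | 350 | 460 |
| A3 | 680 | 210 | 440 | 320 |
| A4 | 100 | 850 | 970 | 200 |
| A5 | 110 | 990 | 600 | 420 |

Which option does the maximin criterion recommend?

A3

Row minima: A1=200, A2=60, A3=210, A4=100, A5=110
Best worst-case = 210 → A3.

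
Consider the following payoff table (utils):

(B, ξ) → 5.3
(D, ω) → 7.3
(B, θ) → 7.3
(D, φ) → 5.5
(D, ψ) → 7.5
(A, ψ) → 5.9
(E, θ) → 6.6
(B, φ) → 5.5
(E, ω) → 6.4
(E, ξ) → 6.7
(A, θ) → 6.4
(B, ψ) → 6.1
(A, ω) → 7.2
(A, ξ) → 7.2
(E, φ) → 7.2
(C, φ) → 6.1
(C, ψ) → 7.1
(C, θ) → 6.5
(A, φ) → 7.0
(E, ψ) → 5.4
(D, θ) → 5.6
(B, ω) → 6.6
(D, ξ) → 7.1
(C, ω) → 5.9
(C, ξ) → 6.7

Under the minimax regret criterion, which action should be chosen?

C

Column bests: θ=7.3, φ=7.2, ψ=7.5, ω=7.3, ξ=7.2.
A regrets: 0.9, 0.2, 1.6, 0.1, 0.0 → max 1.6
B regrets: 0.0, 1.7, 1.4, 0.7, 1.9 → max 1.9
C regrets: 0.8, 1.1, 0.4, 1.4, 0.5 → max 1.4
D regrets: 1.7, 1.7, 0.0, 0.0, 0.1 → max 1.7
E regrets: 0.7, 0.0, 2.1, 0.9, 0.5 → max 2.1
Smallest max regret = 1.4 → C.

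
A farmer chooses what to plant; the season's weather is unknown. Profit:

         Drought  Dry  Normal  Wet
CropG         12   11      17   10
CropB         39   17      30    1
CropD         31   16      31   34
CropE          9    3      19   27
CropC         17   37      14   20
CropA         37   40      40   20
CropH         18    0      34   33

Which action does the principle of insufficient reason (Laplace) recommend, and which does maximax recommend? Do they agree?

laplace → CropA; maximax → CropA (agree)

Row averages: CropG=12.5, CropB=21.75, CropD=28, CropE=14.5, CropC=22, CropA=34.25, CropH=21.25
Highest average = 34.25 → CropA.
Row maxima: CropG=17, CropB=39, CropD=34, CropE=27, CropC=37, CropA=40, CropH=34
Best best-case = 40 → CropA.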